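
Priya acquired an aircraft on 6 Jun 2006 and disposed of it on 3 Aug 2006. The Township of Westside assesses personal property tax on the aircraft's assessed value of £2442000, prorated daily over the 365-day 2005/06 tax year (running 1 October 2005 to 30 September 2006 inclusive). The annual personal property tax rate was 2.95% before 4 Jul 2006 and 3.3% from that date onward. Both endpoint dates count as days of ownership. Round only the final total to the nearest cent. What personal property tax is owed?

£12370.57

6 Jun – 3 Jul 2006: 28 days at 2.95% → £2442000 × 2.95% × 28/365 = £5526.2795
4 Jul – 3 Aug 2006: 31 days at 3.3% → £2442000 × 3.3% × 31/365 = £6844.2904
Total = £12370.5699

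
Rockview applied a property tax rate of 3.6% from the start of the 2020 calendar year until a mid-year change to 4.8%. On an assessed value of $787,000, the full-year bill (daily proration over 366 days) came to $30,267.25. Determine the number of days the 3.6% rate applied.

291 days

Let d = days at the first rate; then 366 − d days at the second rate.
$787,000 × [3.6%·d + 4.8%·(366−d)] / 366 = $30,267.25
Solving gives d = 291, so the new rate took effect on 18 Oct 2020.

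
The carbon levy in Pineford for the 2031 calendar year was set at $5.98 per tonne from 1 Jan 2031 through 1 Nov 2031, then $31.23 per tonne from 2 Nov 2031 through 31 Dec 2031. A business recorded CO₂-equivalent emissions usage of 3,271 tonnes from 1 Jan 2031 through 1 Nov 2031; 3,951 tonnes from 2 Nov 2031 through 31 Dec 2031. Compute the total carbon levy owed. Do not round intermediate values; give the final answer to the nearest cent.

$142950.31

1 Jan – 1 Nov 2031: 3,271 tonnes at $5.98/tonne → $19560.58
2 Nov – 31 Dec 2031: 3,951 tonnes at $31.23/tonne → $123389.73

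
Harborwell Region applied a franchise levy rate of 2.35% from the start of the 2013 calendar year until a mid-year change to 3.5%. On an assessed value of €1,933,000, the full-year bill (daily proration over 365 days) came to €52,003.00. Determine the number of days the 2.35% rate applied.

257 days

Let d = days at the first rate; then 365 − d days at the second rate.
€1,933,000 × [2.35%·d + 3.5%·(365−d)] / 365 = €52,003.00
Solving gives d = 257, so the new rate took effect on September 15, 2013.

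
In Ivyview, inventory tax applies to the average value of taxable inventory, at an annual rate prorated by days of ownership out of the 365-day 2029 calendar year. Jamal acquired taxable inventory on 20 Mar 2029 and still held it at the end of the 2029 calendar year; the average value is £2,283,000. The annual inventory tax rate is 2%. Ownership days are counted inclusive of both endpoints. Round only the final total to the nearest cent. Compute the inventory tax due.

£35,902.52

Days held (20 Mar – 31 Dec 2029): 287 out of 365
Tax = £2,283,000 × 2% × 287/365 = £35,902.5205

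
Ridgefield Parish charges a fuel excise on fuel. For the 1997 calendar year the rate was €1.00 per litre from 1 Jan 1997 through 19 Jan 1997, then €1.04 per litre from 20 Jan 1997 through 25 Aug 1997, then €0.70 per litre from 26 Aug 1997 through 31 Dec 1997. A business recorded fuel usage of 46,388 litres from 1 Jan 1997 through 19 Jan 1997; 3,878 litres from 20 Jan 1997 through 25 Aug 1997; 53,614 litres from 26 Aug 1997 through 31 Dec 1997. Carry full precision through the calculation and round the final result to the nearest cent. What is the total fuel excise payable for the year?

€87,950.92

1 Jan – 19 Jan 1997: 46,388 litres at €1.00/litre → €46,388.00
20 Jan – 25 Aug 1997: 3,878 litres at €1.04/litre → €4,033.12
26 Aug – 31 Dec 1997: 53,614 litres at €0.70/litre → €37,529.80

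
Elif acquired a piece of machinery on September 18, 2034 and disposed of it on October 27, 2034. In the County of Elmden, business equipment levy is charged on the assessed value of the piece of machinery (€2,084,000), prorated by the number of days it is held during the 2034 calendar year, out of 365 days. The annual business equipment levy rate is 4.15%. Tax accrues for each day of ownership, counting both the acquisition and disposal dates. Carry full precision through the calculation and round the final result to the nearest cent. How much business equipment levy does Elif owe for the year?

€9,477.92

Days held (September 18 – October 27, 2034): 40 out of 365
Tax = €2,084,000 × 4.15% × 40/365 = €9,477.9178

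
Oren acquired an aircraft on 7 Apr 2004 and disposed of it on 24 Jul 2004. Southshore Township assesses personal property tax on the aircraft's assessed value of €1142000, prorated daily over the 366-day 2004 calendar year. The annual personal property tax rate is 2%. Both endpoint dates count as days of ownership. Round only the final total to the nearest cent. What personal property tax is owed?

€6802.08

Days held (7 Apr – 24 Jul 2004): 109 out of 366
Tax = €1142000 × 2% × 109/366 = €6802.0765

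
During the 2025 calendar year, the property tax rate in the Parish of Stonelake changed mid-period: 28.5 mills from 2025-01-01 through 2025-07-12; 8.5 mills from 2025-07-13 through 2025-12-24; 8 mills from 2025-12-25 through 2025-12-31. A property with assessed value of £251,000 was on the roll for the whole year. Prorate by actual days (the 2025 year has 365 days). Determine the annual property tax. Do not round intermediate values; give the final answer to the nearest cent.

£4,785.50

2025-01-01 to 2025-07-12: 193 days at 28.5 mills → £251,000 × 2.85% × 193/365 = £3,782.5356
2025-07-13 to 2025-12-24: 165 days at 8.5 mills → £251,000 × 0.85% × 165/365 = £964.4589
2025-12-25 to 2025-12-31: 7 days at 8 mills → £251,000 × 0.8% × 7/365 = £38.5096
Total = £4,785.5041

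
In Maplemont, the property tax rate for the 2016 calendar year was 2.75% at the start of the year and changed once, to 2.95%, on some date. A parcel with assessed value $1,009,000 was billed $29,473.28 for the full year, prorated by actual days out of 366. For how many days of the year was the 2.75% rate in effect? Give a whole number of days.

53 days

Let d = days at the first rate; then 366 − d days at the second rate.
$1,009,000 × [2.75%·d + 2.95%·(366−d)] / 366 = $29,473.28
Solving gives d = 53, so the new rate took effect on February 23, 2016.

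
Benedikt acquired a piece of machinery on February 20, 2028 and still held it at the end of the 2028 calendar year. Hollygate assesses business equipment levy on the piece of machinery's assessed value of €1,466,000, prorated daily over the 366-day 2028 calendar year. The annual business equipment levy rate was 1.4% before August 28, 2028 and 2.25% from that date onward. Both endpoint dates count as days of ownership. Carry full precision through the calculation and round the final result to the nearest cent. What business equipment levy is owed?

€22,010.03

February 20 – August 27, 2028: 190 days at 1.4% → €1,466,000 × 1.4% × 190/366 = €10,654.5355
August 28 – December 31, 2028: 126 days at 2.25% → €1,466,000 × 2.25% × 126/366 = €11,355.4918
Total = €22,010.0273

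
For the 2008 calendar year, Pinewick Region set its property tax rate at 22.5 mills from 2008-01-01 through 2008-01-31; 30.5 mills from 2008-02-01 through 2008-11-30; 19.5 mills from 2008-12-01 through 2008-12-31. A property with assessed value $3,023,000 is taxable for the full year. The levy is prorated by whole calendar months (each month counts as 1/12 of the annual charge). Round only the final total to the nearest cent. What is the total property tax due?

2008-01-01 to 2008-01-31: 1 month at 22.5 mills → $3,023,000 × 2.25% × 1/12 = $5,668.1250
2008-02-01 to 2008-11-30: 10 months at 30.5 mills → $3,023,000 × 3.05% × 10/12 = $76,834.5833
2008-12-01 to 2008-12-31: 1 month at 19.5 mills → $3,023,000 × 1.95% × 1/12 = $4,912.3750
Total = $87,415.0833

$87,415.08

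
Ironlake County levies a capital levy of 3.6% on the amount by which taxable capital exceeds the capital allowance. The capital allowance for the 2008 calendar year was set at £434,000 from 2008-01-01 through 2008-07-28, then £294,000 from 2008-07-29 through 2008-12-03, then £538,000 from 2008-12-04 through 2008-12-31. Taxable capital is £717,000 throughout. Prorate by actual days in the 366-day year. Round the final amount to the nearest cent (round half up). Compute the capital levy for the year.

2008-01-01 to 2008-07-28: 210 days, exemption £434,000 → (£717,000 − £434,000) × 3.6% × 210/366 = £5,845.5738
2008-07-29 to 2008-12-03: 128 days, exemption £294,000 → (£717,000 − £294,000) × 3.6% × 128/366 = £5,325.6393
2008-12-04 to 2008-12-31: 28 days, exemption £538,000 → (£717,000 − £538,000) × 3.6% × 28/366 = £492.9836
Total = £11,664.1967

£11,664.20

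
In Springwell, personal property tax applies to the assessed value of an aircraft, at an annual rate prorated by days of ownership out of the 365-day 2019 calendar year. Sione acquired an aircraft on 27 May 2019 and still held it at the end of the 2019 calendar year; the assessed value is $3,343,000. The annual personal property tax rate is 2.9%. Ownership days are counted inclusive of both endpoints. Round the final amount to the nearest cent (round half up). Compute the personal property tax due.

Days held (27 May – 31 December 2019): 219 out of 365
Tax = $3,343,000 × 2.9% × 219/365 = $58,168.2000

$58,168.20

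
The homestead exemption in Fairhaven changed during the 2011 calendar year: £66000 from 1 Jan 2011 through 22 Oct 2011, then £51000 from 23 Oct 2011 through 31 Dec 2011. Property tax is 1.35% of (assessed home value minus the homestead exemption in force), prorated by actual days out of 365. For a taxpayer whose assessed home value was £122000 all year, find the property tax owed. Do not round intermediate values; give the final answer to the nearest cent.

£794.84

1 Jan – 22 Oct 2011: 295 days, exemption £66000 → (£122000 − £66000) × 1.35% × 295/365 = £611.0137
23 Oct – 31 Dec 2011: 70 days, exemption £51000 → (£122000 − £51000) × 1.35% × 70/365 = £183.8219
Total = £794.8356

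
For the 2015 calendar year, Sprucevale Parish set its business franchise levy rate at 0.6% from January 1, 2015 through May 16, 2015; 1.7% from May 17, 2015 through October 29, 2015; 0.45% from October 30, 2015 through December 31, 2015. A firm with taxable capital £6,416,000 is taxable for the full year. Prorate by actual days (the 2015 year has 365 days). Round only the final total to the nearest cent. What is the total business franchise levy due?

£68,932.45

January 1 – May 16, 2015: 136 days at 0.6% → £6,416,000 × 0.6% × 136/365 = £14,343.7151
May 17 – October 29, 2015: 166 days at 1.7% → £6,416,000 × 1.7% × 166/365 = £49,605.3479
October 30 – December 31, 2015: 63 days at 0.45% → £6,416,000 × 0.45% × 63/365 = £4,983.3863
Total = £68,932.4493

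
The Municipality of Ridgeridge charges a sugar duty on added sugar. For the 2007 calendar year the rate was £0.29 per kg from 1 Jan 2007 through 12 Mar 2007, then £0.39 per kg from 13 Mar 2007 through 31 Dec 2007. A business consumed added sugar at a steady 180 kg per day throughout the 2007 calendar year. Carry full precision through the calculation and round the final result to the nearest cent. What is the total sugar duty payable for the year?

£24,345.00

1 Jan – 12 Mar 2007: 71 days × 180 kg/day = 12,780 kg at £0.29/kg → £3,706.20
13 Mar – 31 Dec 2007: 294 days × 180 kg/day = 52,920 kg at £0.39/kg → £20,638.80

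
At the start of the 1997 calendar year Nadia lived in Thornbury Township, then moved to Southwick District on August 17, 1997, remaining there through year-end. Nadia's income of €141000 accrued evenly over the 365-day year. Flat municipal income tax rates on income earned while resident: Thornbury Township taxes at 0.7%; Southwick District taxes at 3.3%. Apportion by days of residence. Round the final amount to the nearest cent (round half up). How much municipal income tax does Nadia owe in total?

Thornbury Township, January 1 – August 16, 1997: 228 days → €141000 × 0.7% × 228/365 = €616.5370
Southwick District, August 17 – December 31, 1997: 137 days → €141000 × 3.3% × 137/365 = €1746.4685
Total = €2363.0055

€2363.01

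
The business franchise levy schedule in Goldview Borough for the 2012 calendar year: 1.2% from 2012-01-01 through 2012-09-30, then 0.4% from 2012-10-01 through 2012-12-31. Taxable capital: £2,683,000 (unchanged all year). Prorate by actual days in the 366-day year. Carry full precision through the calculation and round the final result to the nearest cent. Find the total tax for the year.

£26,800.68

2012-01-01 to 2012-09-30: 274 days at 1.2% → £2,683,000 × 1.2% × 274/366 = £24,103.0164
2012-10-01 to 2012-12-31: 92 days at 0.4% → £2,683,000 × 0.4% × 92/366 = £2,697.6612
Total = £26,800.6776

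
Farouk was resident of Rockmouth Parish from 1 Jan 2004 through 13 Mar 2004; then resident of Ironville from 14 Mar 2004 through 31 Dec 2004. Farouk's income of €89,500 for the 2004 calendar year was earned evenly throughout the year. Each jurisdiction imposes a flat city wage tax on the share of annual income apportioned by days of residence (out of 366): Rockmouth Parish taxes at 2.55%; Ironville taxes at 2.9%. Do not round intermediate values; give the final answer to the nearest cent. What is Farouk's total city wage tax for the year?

€2,533.02

Rockmouth Parish, 1 Jan – 13 Mar 2004: 73 days → €89,500 × 2.55% × 73/366 = €455.2029
Ironville, 14 Mar – 31 Dec 2004: 293 days → €89,500 × 2.9% × 293/366 = €2,077.8183
Total = €2,533.0212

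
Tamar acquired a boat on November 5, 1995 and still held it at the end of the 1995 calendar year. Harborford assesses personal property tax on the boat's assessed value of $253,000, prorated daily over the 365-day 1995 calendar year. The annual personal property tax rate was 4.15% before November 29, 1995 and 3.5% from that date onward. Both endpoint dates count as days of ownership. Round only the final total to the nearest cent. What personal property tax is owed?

$1,490.97

November 5 – November 28, 1995: 24 days at 4.15% → $253,000 × 4.15% × 24/365 = $690.3781
November 29 – December 31, 1995: 33 days at 3.5% → $253,000 × 3.5% × 33/365 = $800.5890
Total = $1,490.9671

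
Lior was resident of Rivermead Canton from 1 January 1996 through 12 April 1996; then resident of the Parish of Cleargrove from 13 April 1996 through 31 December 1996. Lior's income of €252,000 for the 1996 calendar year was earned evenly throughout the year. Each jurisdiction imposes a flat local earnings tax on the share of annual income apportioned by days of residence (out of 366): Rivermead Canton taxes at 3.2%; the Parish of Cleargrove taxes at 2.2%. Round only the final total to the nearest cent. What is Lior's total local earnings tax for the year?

€6,253.18

Rivermead Canton, 1 January – 12 April 1996: 103 days → €252,000 × 3.2% × 103/366 = €2,269.3770
The Parish of Cleargrove, 13 April – 31 December 1996: 263 days → €252,000 × 2.2% × 263/366 = €3,983.8033
Total = €6,253.1803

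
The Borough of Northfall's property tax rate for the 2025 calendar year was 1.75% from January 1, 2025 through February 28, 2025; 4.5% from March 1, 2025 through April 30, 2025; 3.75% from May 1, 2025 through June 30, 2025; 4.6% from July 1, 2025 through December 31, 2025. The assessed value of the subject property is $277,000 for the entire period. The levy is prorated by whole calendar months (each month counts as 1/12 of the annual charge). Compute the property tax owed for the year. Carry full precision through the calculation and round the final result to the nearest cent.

January 1 – February 28, 2025: 2 months at 1.75% → $277,000 × 1.75% × 2/12 = $807.9167
March 1 – April 30, 2025: 2 months at 4.5% → $277,000 × 4.5% × 2/12 = $2,077.5000
May 1 – June 30, 2025: 2 months at 3.75% → $277,000 × 3.75% × 2/12 = $1,731.2500
July 1 – December 31, 2025: 6 months at 4.6% → $277,000 × 4.6% × 6/12 = $6,371.0000
Total = $10,987.6667

$10,987.67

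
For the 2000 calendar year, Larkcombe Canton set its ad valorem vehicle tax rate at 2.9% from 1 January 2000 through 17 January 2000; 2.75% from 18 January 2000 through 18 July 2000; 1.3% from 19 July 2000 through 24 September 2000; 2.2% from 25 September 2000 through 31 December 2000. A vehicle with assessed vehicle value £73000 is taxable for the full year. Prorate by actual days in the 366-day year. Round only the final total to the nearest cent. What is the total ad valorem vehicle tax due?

£1708.42

1 January – 17 January 2000: 17 days at 2.9% → £73000 × 2.9% × 17/366 = £98.3306
18 January – 18 July 2000: 183 days at 2.75% → £73000 × 2.75% × 183/366 = £1003.7500
19 July – 24 September 2000: 68 days at 1.3% → £73000 × 1.3% × 68/366 = £176.3169
25 September – 31 December 2000: 98 days at 2.2% → £73000 × 2.2% × 98/366 = £430.0219
Total = £1708.4194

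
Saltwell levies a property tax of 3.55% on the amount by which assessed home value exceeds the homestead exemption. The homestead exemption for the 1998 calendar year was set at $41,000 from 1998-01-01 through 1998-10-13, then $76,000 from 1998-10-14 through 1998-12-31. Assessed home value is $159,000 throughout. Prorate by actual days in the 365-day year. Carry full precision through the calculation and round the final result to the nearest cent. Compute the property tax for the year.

$3,920.08

1998-01-01 to 1998-10-13: 286 days, exemption $41,000 → ($159,000 − $41,000) × 3.55% × 286/365 = $3,282.3397
1998-10-14 to 1998-12-31: 79 days, exemption $76,000 → ($159,000 − $76,000) × 3.55% × 79/365 = $637.7356
Total = $3,920.0753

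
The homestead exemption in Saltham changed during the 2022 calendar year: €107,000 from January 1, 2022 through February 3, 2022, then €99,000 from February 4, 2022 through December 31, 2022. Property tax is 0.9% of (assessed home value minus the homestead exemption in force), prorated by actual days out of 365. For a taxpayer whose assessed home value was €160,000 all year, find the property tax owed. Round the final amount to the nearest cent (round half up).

€542.29

January 1 – February 3, 2022: 34 days, exemption €107,000 → (€160,000 − €107,000) × 0.9% × 34/365 = €44.4329
February 4 – December 31, 2022: 331 days, exemption €99,000 → (€160,000 − €99,000) × 0.9% × 331/365 = €497.8603
Total = €542.2932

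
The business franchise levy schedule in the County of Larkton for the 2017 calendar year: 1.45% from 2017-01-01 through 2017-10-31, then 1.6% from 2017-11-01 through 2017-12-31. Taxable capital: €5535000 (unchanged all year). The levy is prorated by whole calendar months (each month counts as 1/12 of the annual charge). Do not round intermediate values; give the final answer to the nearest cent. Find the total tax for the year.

2017-01-01 to 2017-10-31: 10 months at 1.45% → €5535000 × 1.45% × 10/12 = €66881.2500
2017-11-01 to 2017-12-31: 2 months at 1.6% → €5535000 × 1.6% × 2/12 = €14760.0000
Total = €81641.2500

€81641.25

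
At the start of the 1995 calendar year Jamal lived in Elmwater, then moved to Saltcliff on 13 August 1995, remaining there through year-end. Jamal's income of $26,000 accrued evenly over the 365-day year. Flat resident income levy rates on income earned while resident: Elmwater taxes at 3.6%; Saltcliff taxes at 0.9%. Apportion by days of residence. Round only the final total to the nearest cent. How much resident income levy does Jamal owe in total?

$664.82

Elmwater, 1 January – 12 August 1995: 224 days → $26,000 × 3.6% × 224/365 = $574.4219
Saltcliff, 13 August – 31 December 1995: 141 days → $26,000 × 0.9% × 141/365 = $90.3945
Total = $664.8164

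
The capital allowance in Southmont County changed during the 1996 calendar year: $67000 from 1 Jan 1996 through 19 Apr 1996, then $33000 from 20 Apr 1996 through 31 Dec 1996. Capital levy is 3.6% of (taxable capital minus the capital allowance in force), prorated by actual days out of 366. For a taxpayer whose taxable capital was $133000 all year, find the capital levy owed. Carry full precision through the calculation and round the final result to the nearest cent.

1 Jan – 19 Apr 1996: 110 days, exemption $67000 → ($133000 − $67000) × 3.6% × 110/366 = $714.0984
20 Apr – 31 Dec 1996: 256 days, exemption $33000 → ($133000 − $33000) × 3.6% × 256/366 = $2518.0328
Total = $3232.1311

$3232.13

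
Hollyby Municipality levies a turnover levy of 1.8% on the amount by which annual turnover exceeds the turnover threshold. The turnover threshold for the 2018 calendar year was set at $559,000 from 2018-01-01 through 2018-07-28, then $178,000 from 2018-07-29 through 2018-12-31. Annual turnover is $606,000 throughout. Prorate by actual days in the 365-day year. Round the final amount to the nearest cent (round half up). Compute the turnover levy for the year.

2018-01-01 to 2018-07-28: 209 days, exemption $559,000 → ($606,000 − $559,000) × 1.8% × 209/365 = $484.4219
2018-07-29 to 2018-12-31: 156 days, exemption $178,000 → ($606,000 − $178,000) × 1.8% × 156/365 = $3,292.6685
Total = $3,777.0904

$3,777.09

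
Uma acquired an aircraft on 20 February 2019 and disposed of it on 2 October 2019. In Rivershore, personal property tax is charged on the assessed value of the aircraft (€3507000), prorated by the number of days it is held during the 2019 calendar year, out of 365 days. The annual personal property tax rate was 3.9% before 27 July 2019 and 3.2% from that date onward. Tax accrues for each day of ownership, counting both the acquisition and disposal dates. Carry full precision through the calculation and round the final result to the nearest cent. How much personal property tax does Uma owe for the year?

€79738.61

20 February – 26 July 2019: 157 days at 3.9% → €3507000 × 3.9% × 157/365 = €58831.1260
27 July – 2 October 2019: 68 days at 3.2% → €3507000 × 3.2% × 68/365 = €20907.4849
Total = €79738.6110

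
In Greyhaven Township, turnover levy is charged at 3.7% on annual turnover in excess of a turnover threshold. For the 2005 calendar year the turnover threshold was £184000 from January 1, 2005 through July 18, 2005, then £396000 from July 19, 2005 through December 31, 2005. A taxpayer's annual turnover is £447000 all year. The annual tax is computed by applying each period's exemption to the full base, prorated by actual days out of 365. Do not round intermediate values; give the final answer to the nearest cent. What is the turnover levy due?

£6163.59

January 1 – July 18, 2005: 199 days, exemption £184000 → (£447000 − £184000) × 3.7% × 199/365 = £5305.3945
July 19 – December 31, 2005: 166 days, exemption £396000 → (£447000 − £396000) × 3.7% × 166/365 = £858.1973
Total = £6163.5918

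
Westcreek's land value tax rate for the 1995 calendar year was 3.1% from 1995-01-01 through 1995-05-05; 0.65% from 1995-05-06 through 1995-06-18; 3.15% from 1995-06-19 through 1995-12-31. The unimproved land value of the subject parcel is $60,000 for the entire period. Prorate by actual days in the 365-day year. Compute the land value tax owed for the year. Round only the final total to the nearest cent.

1995-01-01 to 1995-05-05: 125 days at 3.1% → $60,000 × 3.1% × 125/365 = $636.9863
1995-05-06 to 1995-06-18: 44 days at 0.65% → $60,000 × 0.65% × 44/365 = $47.0137
1995-06-19 to 1995-12-31: 196 days at 3.15% → $60,000 × 3.15% × 196/365 = $1,014.9041
Total = $1,698.9041

$1,698.90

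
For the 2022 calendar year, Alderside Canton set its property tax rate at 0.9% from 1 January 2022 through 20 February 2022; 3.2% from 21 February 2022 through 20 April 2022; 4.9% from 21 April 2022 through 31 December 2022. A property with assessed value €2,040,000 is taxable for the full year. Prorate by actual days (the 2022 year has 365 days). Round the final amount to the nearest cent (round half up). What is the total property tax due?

€82,952.55

1 January – 20 February 2022: 51 days at 0.9% → €2,040,000 × 0.9% × 51/365 = €2,565.3699
21 February – 20 April 2022: 59 days at 3.2% → €2,040,000 × 3.2% × 59/365 = €10,552.1096
21 April – 31 December 2022: 255 days at 4.9% → €2,040,000 × 4.9% × 255/365 = €69,835.0685
Total = €82,952.5479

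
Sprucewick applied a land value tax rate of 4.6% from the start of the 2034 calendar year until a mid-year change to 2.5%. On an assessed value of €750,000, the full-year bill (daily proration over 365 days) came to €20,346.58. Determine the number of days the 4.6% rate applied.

37 days

Let d = days at the first rate; then 365 − d days at the second rate.
€750,000 × [4.6%·d + 2.5%·(365−d)] / 365 = €20,346.58
Solving gives d = 37, so the new rate took effect on 7 February 2034.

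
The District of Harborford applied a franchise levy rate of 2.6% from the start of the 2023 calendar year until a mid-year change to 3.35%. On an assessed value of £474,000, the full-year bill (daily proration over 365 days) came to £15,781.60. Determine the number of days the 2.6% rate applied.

Let d = days at the first rate; then 365 − d days at the second rate.
£474,000 × [2.6%·d + 3.35%·(365−d)] / 365 = £15,781.60
Solving gives d = 10, so the new rate took effect on January 11, 2023.

10 days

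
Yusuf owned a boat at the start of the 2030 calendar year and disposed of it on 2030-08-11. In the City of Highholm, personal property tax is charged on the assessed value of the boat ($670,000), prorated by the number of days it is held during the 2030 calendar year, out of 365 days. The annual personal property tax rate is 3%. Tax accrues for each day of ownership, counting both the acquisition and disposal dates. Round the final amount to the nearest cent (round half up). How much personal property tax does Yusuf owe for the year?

$12,280.27

Days held (2030-01-01 to 2030-08-11): 223 out of 365
Tax = $670,000 × 3% × 223/365 = $12,280.2740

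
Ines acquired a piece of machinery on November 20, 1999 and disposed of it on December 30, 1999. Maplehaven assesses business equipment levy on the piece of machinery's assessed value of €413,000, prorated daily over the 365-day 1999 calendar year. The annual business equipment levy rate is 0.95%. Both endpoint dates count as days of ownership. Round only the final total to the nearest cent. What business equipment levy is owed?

€440.72

Days held (November 20 – December 30, 1999): 41 out of 365
Tax = €413,000 × 0.95% × 41/365 = €440.7219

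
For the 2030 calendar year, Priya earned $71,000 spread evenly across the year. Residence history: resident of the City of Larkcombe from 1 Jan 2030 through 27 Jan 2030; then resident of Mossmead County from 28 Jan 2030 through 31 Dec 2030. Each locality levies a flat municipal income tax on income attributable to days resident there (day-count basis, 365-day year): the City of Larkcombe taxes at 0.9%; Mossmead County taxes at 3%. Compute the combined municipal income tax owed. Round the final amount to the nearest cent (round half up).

The City of Larkcombe, 1 Jan – 27 Jan 2030: 27 days → $71,000 × 0.9% × 27/365 = $47.2685
Mossmead County, 28 Jan – 31 Dec 2030: 338 days → $71,000 × 3% × 338/365 = $1,972.4384
Total = $2,019.7068

$2,019.71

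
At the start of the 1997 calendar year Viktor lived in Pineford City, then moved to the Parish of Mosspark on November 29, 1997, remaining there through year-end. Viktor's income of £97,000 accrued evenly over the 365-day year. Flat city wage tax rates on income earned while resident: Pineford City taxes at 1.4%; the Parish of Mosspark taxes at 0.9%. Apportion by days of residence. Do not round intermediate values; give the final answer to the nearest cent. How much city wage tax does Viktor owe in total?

Pineford City, January 1 – November 28, 1997: 332 days → £97,000 × 1.4% × 332/365 = £1,235.2219
The Parish of Mosspark, November 29 – December 31, 1997: 33 days → £97,000 × 0.9% × 33/365 = £78.9288
Total = £1,314.1507

£1,314.15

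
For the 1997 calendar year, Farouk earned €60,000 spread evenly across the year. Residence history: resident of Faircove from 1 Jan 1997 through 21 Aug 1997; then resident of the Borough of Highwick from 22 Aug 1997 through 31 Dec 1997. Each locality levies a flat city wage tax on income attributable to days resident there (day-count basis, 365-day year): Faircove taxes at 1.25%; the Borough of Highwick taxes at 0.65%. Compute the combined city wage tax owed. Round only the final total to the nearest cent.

Faircove, 1 Jan – 21 Aug 1997: 233 days → €60,000 × 1.25% × 233/365 = €478.7671
The Borough of Highwick, 22 Aug – 31 Dec 1997: 132 days → €60,000 × 0.65% × 132/365 = €141.0411
Total = €619.8082

€619.81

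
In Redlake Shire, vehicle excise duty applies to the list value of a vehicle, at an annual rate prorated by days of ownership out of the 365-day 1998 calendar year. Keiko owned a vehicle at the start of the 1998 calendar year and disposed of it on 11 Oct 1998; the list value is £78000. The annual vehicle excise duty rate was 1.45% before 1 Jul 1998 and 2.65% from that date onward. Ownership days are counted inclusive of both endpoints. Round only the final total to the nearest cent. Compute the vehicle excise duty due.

1 Jan – 30 Jun 1998: 181 days at 1.45% → £78000 × 1.45% × 181/365 = £560.8521
1 Jul – 11 Oct 1998: 103 days at 2.65% → £78000 × 2.65% × 103/365 = £583.2904
Total = £1144.1425

£1144.14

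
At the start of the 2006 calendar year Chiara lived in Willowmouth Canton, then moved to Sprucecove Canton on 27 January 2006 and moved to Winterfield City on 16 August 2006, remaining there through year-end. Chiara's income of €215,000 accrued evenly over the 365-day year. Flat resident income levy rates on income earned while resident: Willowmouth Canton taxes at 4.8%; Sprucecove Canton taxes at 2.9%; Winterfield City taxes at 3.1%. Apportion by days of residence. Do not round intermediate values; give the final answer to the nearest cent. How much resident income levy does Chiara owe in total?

Willowmouth Canton, 1 January – 26 January 2006: 26 days → €215,000 × 4.8% × 26/365 = €735.1233
Sprucecove Canton, 27 January – 15 August 2006: 201 days → €215,000 × 2.9% × 201/365 = €3,433.5205
Winterfield City, 16 August – 31 December 2006: 138 days → €215,000 × 3.1% × 138/365 = €2,519.9178
Total = €6,688.5616

€6,688.56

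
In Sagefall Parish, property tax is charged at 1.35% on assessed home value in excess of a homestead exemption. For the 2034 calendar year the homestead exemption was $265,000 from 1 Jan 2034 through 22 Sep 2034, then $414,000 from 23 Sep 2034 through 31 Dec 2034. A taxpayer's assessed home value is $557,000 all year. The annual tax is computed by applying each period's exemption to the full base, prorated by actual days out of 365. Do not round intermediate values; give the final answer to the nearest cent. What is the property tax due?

1 Jan – 22 Sep 2034: 265 days, exemption $265,000 → ($557,000 − $265,000) × 1.35% × 265/365 = $2,862.0000
23 Sep – 31 Dec 2034: 100 days, exemption $414,000 → ($557,000 − $414,000) × 1.35% × 100/365 = $528.9041
Total = $3,390.9041

$3,390.90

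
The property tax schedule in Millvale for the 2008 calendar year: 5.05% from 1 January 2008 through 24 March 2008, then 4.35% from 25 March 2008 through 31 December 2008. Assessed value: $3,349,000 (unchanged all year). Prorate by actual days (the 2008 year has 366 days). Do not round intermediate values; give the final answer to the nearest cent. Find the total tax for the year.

$151,061.86

1 January – 24 March 2008: 84 days at 5.05% → $3,349,000 × 5.05% × 84/366 = $38,815.4590
25 March – 31 December 2008: 282 days at 4.35% → $3,349,000 × 4.35% × 282/366 = $112,246.4016
Total = $151,061.8607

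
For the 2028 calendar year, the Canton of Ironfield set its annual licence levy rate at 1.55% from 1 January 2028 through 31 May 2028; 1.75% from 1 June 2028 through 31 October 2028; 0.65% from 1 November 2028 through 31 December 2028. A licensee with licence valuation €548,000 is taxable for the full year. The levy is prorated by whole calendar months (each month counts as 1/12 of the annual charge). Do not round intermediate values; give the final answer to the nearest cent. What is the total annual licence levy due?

€8,128.67

1 January – 31 May 2028: 5 months at 1.55% → €548,000 × 1.55% × 5/12 = €3,539.1667
1 June – 31 October 2028: 5 months at 1.75% → €548,000 × 1.75% × 5/12 = €3,995.8333
1 November – 31 December 2028: 2 months at 0.65% → €548,000 × 0.65% × 2/12 = €593.6667
Total = €8,128.6667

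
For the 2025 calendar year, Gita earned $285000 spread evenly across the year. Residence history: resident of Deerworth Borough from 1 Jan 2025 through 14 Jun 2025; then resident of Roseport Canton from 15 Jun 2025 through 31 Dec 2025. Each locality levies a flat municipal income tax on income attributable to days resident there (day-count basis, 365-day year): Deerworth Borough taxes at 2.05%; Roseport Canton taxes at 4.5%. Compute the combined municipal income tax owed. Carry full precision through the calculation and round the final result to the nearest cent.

Deerworth Borough, 1 Jan – 14 Jun 2025: 165 days → $285000 × 2.05% × 165/365 = $2641.1301
Roseport Canton, 15 Jun – 31 Dec 2025: 200 days → $285000 × 4.5% × 200/365 = $7027.3973
Total = $9668.5274

$9668.53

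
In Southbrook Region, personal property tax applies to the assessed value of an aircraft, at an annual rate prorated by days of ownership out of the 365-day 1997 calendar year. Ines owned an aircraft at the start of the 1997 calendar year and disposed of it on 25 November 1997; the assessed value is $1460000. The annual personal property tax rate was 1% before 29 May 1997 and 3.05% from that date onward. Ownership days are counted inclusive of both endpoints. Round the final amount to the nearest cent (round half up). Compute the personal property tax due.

$28002.00

1 January – 28 May 1997: 148 days at 1% → $1460000 × 1% × 148/365 = $5920.0000
29 May – 25 November 1997: 181 days at 3.05% → $1460000 × 3.05% × 181/365 = $22082.0000
Total = $28002.0000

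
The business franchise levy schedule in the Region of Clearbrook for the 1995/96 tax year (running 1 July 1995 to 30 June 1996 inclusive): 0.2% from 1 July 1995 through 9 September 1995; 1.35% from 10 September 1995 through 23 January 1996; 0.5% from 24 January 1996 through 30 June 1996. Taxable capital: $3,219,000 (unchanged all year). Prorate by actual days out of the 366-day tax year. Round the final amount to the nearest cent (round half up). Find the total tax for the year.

$24,388.76

1 July – 9 September 1995: 71 days at 0.2% → $3,219,000 × 0.2% × 71/366 = $1,248.9016
10 September 1995 – 23 January 1996: 136 days at 1.35% → $3,219,000 × 1.35% × 136/366 = $16,147.7705
24 January – 30 June 1996: 159 days at 0.5% → $3,219,000 × 0.5% × 159/366 = $6,992.0902
Total = $24,388.7623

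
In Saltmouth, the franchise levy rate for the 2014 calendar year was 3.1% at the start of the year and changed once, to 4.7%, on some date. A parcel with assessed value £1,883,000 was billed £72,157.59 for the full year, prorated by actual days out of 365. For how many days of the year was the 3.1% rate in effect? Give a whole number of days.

198 days

Let d = days at the first rate; then 365 − d days at the second rate.
£1,883,000 × [3.1%·d + 4.7%·(365−d)] / 365 = £72,157.59
Solving gives d = 198, so the new rate took effect on July 18, 2014.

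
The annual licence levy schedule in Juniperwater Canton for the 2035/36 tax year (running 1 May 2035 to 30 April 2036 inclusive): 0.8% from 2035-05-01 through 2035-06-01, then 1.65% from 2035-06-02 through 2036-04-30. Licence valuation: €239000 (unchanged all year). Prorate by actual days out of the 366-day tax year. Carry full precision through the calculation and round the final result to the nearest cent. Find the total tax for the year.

2035-05-01 to 2035-06-01: 32 days at 0.8% → €239000 × 0.8% × 32/366 = €167.1694
2035-06-02 to 2036-04-30: 334 days at 1.65% → €239000 × 1.65% × 334/366 = €3598.7131
Total = €3765.8825

€3765.88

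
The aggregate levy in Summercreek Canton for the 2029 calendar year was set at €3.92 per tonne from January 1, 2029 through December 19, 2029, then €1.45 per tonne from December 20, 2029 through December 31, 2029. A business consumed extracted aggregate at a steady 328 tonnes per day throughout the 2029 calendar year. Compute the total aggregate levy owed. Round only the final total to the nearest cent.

January 1 – December 19, 2029: 353 days × 328 tonnes/day = 115,784 tonnes at €3.92/tonne → €453,873.28
December 20 – December 31, 2029: 12 days × 328 tonnes/day = 3,936 tonnes at €1.45/tonne → €5,707.20

€459,580.48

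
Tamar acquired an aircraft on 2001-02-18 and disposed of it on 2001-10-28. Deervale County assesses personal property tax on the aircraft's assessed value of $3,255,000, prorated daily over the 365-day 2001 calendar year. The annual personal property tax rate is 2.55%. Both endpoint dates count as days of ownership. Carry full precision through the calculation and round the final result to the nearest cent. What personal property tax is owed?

Days held (2001-02-18 to 2001-10-28): 253 out of 365
Tax = $3,255,000 × 2.55% × 253/365 = $57,533.2397

$57,533.24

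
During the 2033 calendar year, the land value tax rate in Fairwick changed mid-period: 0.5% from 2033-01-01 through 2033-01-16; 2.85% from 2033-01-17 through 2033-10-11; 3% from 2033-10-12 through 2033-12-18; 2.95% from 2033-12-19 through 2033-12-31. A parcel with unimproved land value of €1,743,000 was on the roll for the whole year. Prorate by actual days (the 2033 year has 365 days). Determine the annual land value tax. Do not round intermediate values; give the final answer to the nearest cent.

€48,429.14

2033-01-01 to 2033-01-16: 16 days at 0.5% → €1,743,000 × 0.5% × 16/365 = €382.0274
2033-01-17 to 2033-10-11: 268 days at 2.85% → €1,743,000 × 2.85% × 268/365 = €36,474.0658
2033-10-12 to 2033-12-18: 68 days at 3% → €1,743,000 × 3% × 68/365 = €9,741.6986
2033-12-19 to 2033-12-31: 13 days at 2.95% → €1,743,000 × 2.95% × 13/365 = €1,831.3438
Total = €48,429.1356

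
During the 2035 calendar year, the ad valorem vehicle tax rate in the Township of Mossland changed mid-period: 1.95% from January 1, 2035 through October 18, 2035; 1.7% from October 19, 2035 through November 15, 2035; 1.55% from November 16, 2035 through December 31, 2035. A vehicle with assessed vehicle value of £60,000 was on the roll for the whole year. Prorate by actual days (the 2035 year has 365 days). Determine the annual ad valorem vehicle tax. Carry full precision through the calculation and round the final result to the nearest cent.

£1,128.25

January 1 – October 18, 2035: 291 days at 1.95% → £60,000 × 1.95% × 291/365 = £932.7945
October 19 – November 15, 2035: 28 days at 1.7% → £60,000 × 1.7% × 28/365 = £78.2466
November 16 – December 31, 2035: 46 days at 1.55% → £60,000 × 1.55% × 46/365 = £117.2055
Total = £1,128.2466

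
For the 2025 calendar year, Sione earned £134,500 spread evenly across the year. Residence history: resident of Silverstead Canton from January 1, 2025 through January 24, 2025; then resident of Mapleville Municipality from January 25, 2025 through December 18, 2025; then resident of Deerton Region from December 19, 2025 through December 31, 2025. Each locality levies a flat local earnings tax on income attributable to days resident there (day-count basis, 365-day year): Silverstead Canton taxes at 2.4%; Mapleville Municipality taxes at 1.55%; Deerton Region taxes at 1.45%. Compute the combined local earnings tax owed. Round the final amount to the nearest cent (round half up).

£2,155.13

Silverstead Canton, January 1 – January 24, 2025: 24 days → £134,500 × 2.4% × 24/365 = £212.2521
Mapleville Municipality, January 25 – December 18, 2025: 328 days → £134,500 × 1.55% × 328/365 = £1,873.4192
Deerton Region, December 19 – December 31, 2025: 13 days → £134,500 × 1.45% × 13/365 = £69.4610
Total = £2,155.1322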